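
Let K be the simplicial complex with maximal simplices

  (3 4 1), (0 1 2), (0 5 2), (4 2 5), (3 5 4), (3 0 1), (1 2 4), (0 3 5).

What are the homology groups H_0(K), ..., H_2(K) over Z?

H_0 ≅ Z,  H_1 = 0,  H_2 ≅ Z.

Fix the vertex order 0 < 1 < 2 < 3 < 4 < 5 and write every simplex with vertices in increasing order. Then dim K = 2 and the simplices of K are:

  0-simplices (6): [0], [1], [2], [3], [4], [5]
  1-simplices (12): [0,1], [0,2], [0,3], [0,5], [1,2], [1,3], [1,4], [2,4], [2,5], [3,4], [3,5], [4,5]
  2-simplices (8): [0,1,2], [0,1,3], [0,2,5], [0,3,5], [1,2,4], [1,3,4], [2,4,5], [3,4,5]

Hence C_0 ≅ Z^6, C_1 ≅ Z^12, C_2 ≅ Z^8.

∂_1: C_1 → C_0 sends each edge [p,q] (with p < q) to q − p. For instance
  ∂[4,5] = [5] − [4].
As a 6×12 matrix over Z this has rank 5, with invariant factors (1,1,1,1,1).

The boundary map ∂_2: C_2 → C_1 acts by ∂[p,q,r] = [q,r] − [p,r] + [p,q]. For instance
  ∂[0,1,2] = [1,2] − [0,2] + [0,1],
  ∂[2,4,5] = [4,5] − [2,5] + [2,4].
The resulting 12×8 matrix has rank 7, and its Smith normal form has invariant factors (1,1,1,1,1,1,1).

Computing H_k = (kernel of ∂_k) / (image of ∂_{k+1}):

  H_0: rank C_0 − rank ∂_1 = 6 − 5 = 1, and the invariant factors of ∂_1 are all 1, so H_0 ≅ Z.
  H_1: rank ker ∂_1 − rank ∂_2 = (12 − 5) − 7 = 0, and the invariant factors of ∂_2 are all 1, so H_1 ≅ 0.
  H_2: rank ker ∂_2 − rank ∂_3 = (8 − 7) − 0 = 1, and there is no ∂_3, so H_2 ≅ Z.

As a check, the Euler characteristic is 6 − 12 + 8 = 2, which agrees with 1 − 0 + 1 = 2.
(K is a triangulation of the 2-sphere S^2.)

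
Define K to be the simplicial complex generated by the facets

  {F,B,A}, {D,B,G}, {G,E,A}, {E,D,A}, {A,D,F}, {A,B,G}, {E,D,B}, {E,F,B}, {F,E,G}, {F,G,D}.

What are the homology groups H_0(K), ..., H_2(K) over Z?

H_0 ≅ Z,  H_1 ≅ Z/2Z,  H_2 = 0.

K has 6 vertices, 15 edges, 10 triangles.
rank ∂_0 = 0, rank ∂_1 = 5 ⇒ b_0 = 6 − 0 − 5 = 1; all invariant factors of ∂_1 are 1 so no torsion. So H_0 = Z.
rank ∂_1 = 5, rank ∂_2 = 10 ⇒ b_1 = 15 − 5 − 10 = 0; ∂_2 has invariant factor(s) [2] giving torsion. So H_1 = Z/2Z.
rank ∂_2 = 10, rank ∂_3 = 0 ⇒ b_2 = 10 − 10 − 0 = 0. So H_2 = 0.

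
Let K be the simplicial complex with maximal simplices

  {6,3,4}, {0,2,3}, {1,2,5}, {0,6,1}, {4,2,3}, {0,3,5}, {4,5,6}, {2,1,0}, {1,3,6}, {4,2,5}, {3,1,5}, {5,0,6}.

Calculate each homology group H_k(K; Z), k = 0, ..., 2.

H_0 = Z,  H_1 = Z/2,  H_2 = 0.

Fix the vertex order 0 < 1 < 2 < 3 < 4 < 5 < 6 and write every simplex with vertices in increasing order. Then dim K = 2 and the simplices of K are:

  0-simplices (7): [0], [1], [2], [3], [4], [5], [6]
  1-simplices (18): [0,1], [0,2], [0,3], [0,5], [0,6], [1,2], [1,3], [1,5], [1,6], [2,3], [2,4], [2,5], [3,4], [3,5], [3,6], [4,5], [4,6], [5,6]
  2-simplices (12): [0,1,2], [0,1,6], [0,2,3], [0,3,5], [0,5,6], [1,2,5], [1,3,5], [1,3,6], [2,3,4], [2,4,5], [3,4,6], [4,5,6]

giving chain groups C_0 ≅ Z^7, C_1 ≅ Z^18, C_2 ≅ Z^12.

∂_1: C_1 → C_0 sends each edge [p,q] (with p < q) to q − p.
The 7×18 boundary matrix has rank 6 and Smith normal form diag(1,1,1,1,1,1).

The boundary map ∂_2: C_2 → C_1 maps a triangle to the signed sum of its edges. For instance
  ∂[0,5,6] = [5,6] − [0,6] + [0,5],
  ∂[1,2,5] = [2,5] − [1,5] + [1,2].
The 18×12 boundary matrix has rank 12 and Smith normal form diag(1,1,1,1,1,1,1,1,1,1,1,2).

Now H_k = ker ∂_k / im ∂_{k+1}, so:

  H_0: rank C_0 − rank ∂_1 = 7 − 6 = 1, and the invariant factors of ∂_1 are all 1, so H_0 = Z.
  H_1: rank ker ∂_1 − rank ∂_2 = (18 − 6) − 12 = 0, and ∂_2 has invariant factor 2 > 1, so H_1 = Z/2.
  H_2: rank ker ∂_2 − rank ∂_3 = (12 − 12) − 0 = 0, and there is no ∂_3, so H_2 = 0.

As a check, the Euler characteristic is 7 − 18 + 12 = 1, which agrees with 1 − 0 + 0 = 1.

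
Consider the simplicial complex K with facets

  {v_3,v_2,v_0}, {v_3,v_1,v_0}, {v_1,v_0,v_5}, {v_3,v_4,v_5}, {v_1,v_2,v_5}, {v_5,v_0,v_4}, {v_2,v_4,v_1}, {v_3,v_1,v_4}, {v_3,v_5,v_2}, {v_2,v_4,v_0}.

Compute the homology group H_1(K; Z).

H_1 = Z/2.

Fix the vertex order v_0 < v_1 < v_2 < v_3 < v_4 < v_5 and write every simplex with vertices in increasing order. Then dim K = 2 and the simplices of K are:

  0-simplices (6): [v_0], [v_1], [v_2], [v_3], [v_4], [v_5]
  1-simplices (15): (15 of them)
  2-simplices (10): [v_0,v_1,v_3], [v_0,v_1,v_5], [v_0,v_2,v_3], [v_0,v_2,v_4], [v_0,v_4,v_5], [v_1,v_2,v_4], [v_1,v_2,v_5], [v_1,v_3,v_4], [v_2,v_3,v_5], [v_3,v_4,v_5]

Hence C_0 ≅ Z^6, C_1 ≅ Z^15, C_2 ≅ Z^10.

Boundary ∂_1: C_1 → C_0 maps an edge to its endpoints' difference, ∂[p,q] = q − p. For instance
  ∂[v_3,v_4] = [v_4] − [v_3].
The 6×15 boundary matrix has rank 5 and Smith normal form diag(1,1,1,1,1).

Boundary ∂_2: C_2 → C_1 maps a triangle to the signed sum of its edges. For instance
  ∂[v_1,v_2,v_4] = [v_2,v_4] − [v_1,v_4] + [v_1,v_2],
  ∂[v_0,v_1,v_5] = [v_1,v_5] − [v_0,v_5] + [v_0,v_1].
The 15×10 boundary matrix has rank 10 and Smith normal form diag(1,1,1,1,1,1,1,1,1,2).

Reading off H_k = ker ∂_k / im ∂_{k+1}:

  H_1: rank ker ∂_1 − rank ∂_2 = (15 − 5) − 10 = 0, and ∂_2 has invariant factor 2 > 1, so H_1 = Z/2.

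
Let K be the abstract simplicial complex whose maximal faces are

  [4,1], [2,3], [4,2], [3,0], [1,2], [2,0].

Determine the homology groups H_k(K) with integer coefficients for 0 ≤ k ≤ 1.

K has 5 vertices, 6 edges.
rank ∂_0 = 0, rank ∂_1 = 4 ⇒ b_0 = 5 − 0 − 4 = 1; all invariant factors of ∂_1 are 1 so no torsion. So H_0 = Z.
rank ∂_1 = 4, rank ∂_2 = 0 ⇒ b_1 = 6 − 4 − 0 = 2. So H_1 = Z^2.

H_0 = Z,  H_1 = Z^2.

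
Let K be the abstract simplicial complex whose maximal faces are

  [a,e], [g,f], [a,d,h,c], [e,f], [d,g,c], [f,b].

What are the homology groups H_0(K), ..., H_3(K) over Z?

K has 8 vertices, 12 edges, 5 triangles, 1 3-simplex.
rank ∂_0 = 0, rank ∂_1 = 7 ⇒ b_0 = 8 − 0 − 7 = 1; all invariant factors of ∂_1 are 1 so no torsion. So H_0 ≅ Z.
rank ∂_1 = 7, rank ∂_2 = 4 ⇒ b_1 = 12 − 7 − 4 = 1; all invariant factors of ∂_2 are 1 so no torsion. So H_1 ≅ Z.
rank ∂_2 = 4, rank ∂_3 = 1 ⇒ b_2 = 5 − 4 − 1 = 0; all invariant factors of ∂_3 are 1 so no torsion. So H_2 ≅ 0.
rank ∂_3 = 1, rank ∂_4 = 0 ⇒ b_3 = 1 − 1 − 0 = 0. So H_3 ≅ 0.

H_0 ≅ Z,  H_1 ≅ Z,  H_2 = 0,  H_3 = 0.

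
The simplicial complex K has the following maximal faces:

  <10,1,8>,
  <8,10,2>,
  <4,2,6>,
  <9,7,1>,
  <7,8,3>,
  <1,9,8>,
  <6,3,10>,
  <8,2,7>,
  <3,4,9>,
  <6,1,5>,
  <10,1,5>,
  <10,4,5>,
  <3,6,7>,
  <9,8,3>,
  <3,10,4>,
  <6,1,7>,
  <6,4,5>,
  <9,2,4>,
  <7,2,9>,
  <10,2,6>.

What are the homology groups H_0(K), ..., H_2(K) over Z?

H_0 ≅ Z,  H_1 ≅ Z ⊕ Z/2,  H_2 = 0.

Take the total order 1 < 2 < 3 < 4 < 5 < 6 < 7 < 8 < 9 < 10 on the vertex set. Then K (dimension 2) consists of the simplices:

  0-simplices (10): [1], [2], [3], [4], [5], [6], [7], [8], [9], [10]
  1-simplices (30): (30 of them)
  2-simplices (20): (20 of them)

Hence C_0 ≅ Z^10, C_1 ≅ Z^30, C_2 ≅ Z^20.

The boundary map ∂_1: C_1 → C_0 sends each edge [p,q] (with p < q) to q − p. For instance
  ∂[2,6] = [6] − [2].
The 10×30 boundary matrix has rank 9 and Smith normal form diag(1,1,1,1,1,1,1,1,1).

The boundary map ∂_2: C_2 → C_1 acts by ∂[p,q,r] = [q,r] − [p,r] + [p,q]. For instance
  ∂[2,4,9] = [4,9] − [2,9] + [2,4],
  ∂[2,6,10] = [6,10] − [2,10] + [2,6].
This gives a 30×20 integer matrix of rank 20; reducing to Smith normal form yields diagonal entries (1,1,1,1,1,1,1,1,1,1,1,1,1,1,1,1,1,1,1,2).

Reading off H_k = ker ∂_k / im ∂_{k+1}:

  H_0: rank C_0 − rank ∂_1 = 10 − 9 = 1, and the invariant factors of ∂_1 are all 1, so H_0 = Z.
  H_1: rank ker ∂_1 − rank ∂_2 = (30 − 9) − 20 = 1, and ∂_2 has invariant factor 2 > 1, so H_1 = Z ⊕ Z/2.
  H_2: rank ker ∂_2 − rank ∂_3 = (20 − 20) − 0 = 0, and there is no ∂_3, so H_2 = 0.

(K is a triangulation of the Klein bottle.)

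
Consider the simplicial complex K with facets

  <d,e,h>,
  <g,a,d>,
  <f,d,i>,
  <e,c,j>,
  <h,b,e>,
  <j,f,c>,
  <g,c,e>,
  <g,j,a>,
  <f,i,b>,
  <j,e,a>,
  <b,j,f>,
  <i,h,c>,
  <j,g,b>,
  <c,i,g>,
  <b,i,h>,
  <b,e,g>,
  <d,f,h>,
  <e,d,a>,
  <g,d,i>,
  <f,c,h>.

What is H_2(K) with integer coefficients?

We work with the vertex ordering a < b < c < d < e < f < g < h < i < j. The simplices of K, each written with vertices in increasing order, are:

  0-simplices (10): a, b, c, d, e, f, g, h, i, j
  1-simplices (30): ad, ae, ag, aj, be, bf, bg, bh, bi, bj, ce, cf, cg, ch, ci, cj, de, df, dg, dh, di, eg, eh, ej, fh, fi, fj, gi, gj, hi
  2-simplices (20): ade, adg, aej, agj, beg, beh, bfi, bfj, bgj, bhi, ceg, cej, cfh, cfj, cgi, chi, deh, dfh, dfi, dgi

so the chain groups are C_0 ≅ Z^10, C_1 ≅ Z^30, C_2 ≅ Z^20.

Boundary ∂_1: C_1 → C_0 is given by ∂[p,q] = [q] − [p].
The 10×30 boundary matrix has rank 9 and Smith normal form diag(1,1,1,1,1,1,1,1,1).

∂_2: C_2 → C_1 acts by ∂[p,q,r] = [q,r] − [p,r] + [p,q]. For instance
  ∂dfi = fi − di + df,
  ∂cfh = fh − ch + cf.
The 30×20 boundary matrix has rank 20 and Smith normal form diag(1,1,1,1,1,1,1,1,1,1,1,1,1,1,1,1,1,1,1,2).

Computing H_k = (kernel of ∂_k) / (image of ∂_{k+1}):

  H_2: rank ker ∂_2 − rank ∂_3 = (20 − 20) − 0 = 0, and there is no ∂_3, so H_2 ≅ 0.

H_2 ≅ 0.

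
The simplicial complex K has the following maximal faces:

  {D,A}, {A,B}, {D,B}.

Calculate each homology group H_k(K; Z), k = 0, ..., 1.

H_0 = Z,  H_1 = Z.

Fix the vertex order A < B < D and write every simplex with vertices in increasing order. Then dim K = 1 and the simplices of K are:

  0-simplices (3): A, B, D
  1-simplices (3): AB, AD, BD

so the chain groups are C_0 ≅ Z^3, C_1 ≅ Z^3.

The boundary map ∂_1: C_1 → C_0 sends each edge [p,q] (with p < q) to q − p. For instance
  ∂AB = B − A.
The resulting 3×3 matrix has rank 2, and its Smith normal form has invariant factors (1,1).

From H_k ≅ ker(∂_k) / im(∂_{k+1}) we obtain:

  H_0: rank C_0 − rank ∂_1 = 3 − 2 = 1, and the invariant factors of ∂_1 are all 1, so H_0 ≅ Z.
  H_1: rank ker ∂_1 − rank ∂_2 = (3 − 2) − 0 = 1, and there is no ∂_2, so H_1 ≅ Z.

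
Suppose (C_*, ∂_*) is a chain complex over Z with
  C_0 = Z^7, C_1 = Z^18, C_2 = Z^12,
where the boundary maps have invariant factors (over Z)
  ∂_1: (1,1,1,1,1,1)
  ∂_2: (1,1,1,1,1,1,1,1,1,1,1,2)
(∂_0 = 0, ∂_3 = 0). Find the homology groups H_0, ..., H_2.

H_0: b_0 = 7 − 0 − 6 = 1; torsion from ∂_1 factors > 1: none. So H_0 = Z.
H_1: b_1 = 18 − 6 − 12 = 0; torsion from ∂_2 factors > 1: [2]. So H_1 = Z/2Z.
H_2: b_2 = 12 − 12 − 0 = 0; torsion from ∂_3 factors > 1: none. So H_2 = 0.

H_0 = Z,  H_1 = Z/2Z,  H_2 = 0.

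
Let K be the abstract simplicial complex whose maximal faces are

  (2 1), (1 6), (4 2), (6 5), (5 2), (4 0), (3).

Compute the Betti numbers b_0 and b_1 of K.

b_0 = 2, b_1 = 1.

Fix the vertex order 0 < 1 < 2 < 3 < 4 < 5 < 6 and write every simplex with vertices in increasing order. Then dim K = 1 and the simplices of K are:

  0-simplices (7): [0], [1], [2], [3], [4], [5], [6]
  1-simplices (6): [0,4], [1,2], [1,6], [2,4], [2,5], [5,6]

so the chain groups are C_0 ≅ Z^7, C_1 ≅ Z^6.

The boundary map ∂_1: C_1 → C_0 maps an edge to its endpoints' difference, ∂[p,q] = q − p. For instance
  ∂[0,4] = [4] − [0].
As a 7×6 matrix over Z this has rank 5, with invariant factors (1,1,1,1,1).

From H_k ≅ ker(∂_k) / im(∂_{k+1}) we obtain:

  H_0: rank C_0 − rank ∂_1 = 7 − 5 = 2, and the invariant factors of ∂_1 are all 1, so H_0 ≅ Z^2.
  H_1: rank ker ∂_1 − rank ∂_2 = (6 − 5) − 0 = 1, and there is no ∂_2, so H_1 ≅ Z.

As a check, the Euler characteristic is 7 − 6 = 1, which agrees with 2 − 1 = 1.

Hence the Betti numbers are b_0 = 2, b_1 = 1.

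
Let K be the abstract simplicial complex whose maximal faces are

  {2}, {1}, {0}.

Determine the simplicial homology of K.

H_0 = Z^3.

Order the vertices as 0 < 1 < 2. Listing each simplex with vertices in this order, K has dimension 0 with simplices:

  0-simplices (3): [0], [1], [2]

Hence C_0 ≅ Z^3.

Computing H_k = (kernel of ∂_k) / (image of ∂_{k+1}):

  H_0: rank C_0 − rank ∂_1 = 3 − 0 = 3, and there is no ∂_1, so H_0 = Z^3.

(K is a triangulation of a set of 3 points.)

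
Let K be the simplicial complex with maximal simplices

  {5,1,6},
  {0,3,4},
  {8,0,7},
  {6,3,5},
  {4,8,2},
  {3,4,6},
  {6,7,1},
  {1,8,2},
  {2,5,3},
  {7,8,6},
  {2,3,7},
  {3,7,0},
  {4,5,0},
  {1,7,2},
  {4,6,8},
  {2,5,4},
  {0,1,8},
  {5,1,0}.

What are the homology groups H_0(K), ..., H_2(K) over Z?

H_0 = Z,  H_1 = Z ⊕ Z/2,  H_2 = 0.

Order the vertices as 0 < 1 < 2 < 3 < 4 < 5 < 6 < 7 < 8. Listing each simplex with vertices in this order, K has dimension 2 with simplices:

  0-simplices (9): [0], [1], [2], [3], [4], [5], [6], [7], [8]
  1-simplices (27): (27 of them)
  2-simplices (18): [0,1,5], [0,1,8], [0,3,4], [0,3,7], [0,4,5], [0,7,8], [1,2,7], [1,2,8], [1,5,6], [1,6,7], [2,3,5], [2,3,7], [2,4,5], [2,4,8], [3,4,6], [3,5,6], [4,6,8], [6,7,8]

giving chain groups C_0 ≅ Z^9, C_1 ≅ Z^27, C_2 ≅ Z^18.

∂_1: C_1 → C_0 maps an edge to its endpoints' difference, ∂[p,q] = q − p. For instance
  ∂[1,7] = [7] − [1].
This gives a 9×27 integer matrix of rank 8; reducing to Smith normal form yields diagonal entries (1,1,1,1,1,1,1,1).

The boundary map ∂_2: C_2 → C_1 acts by ∂[p,q,r] = [q,r] − [p,r] + [p,q]. For instance
  ∂[4,6,8] = [6,8] − [4,8] + [4,6],
  ∂[1,6,7] = [6,7] − [1,7] + [1,6].
The 27×18 boundary matrix has rank 18 and Smith normal form diag(1,1,1,1,1,1,1,1,1,1,1,1,1,1,1,1,1,2).

From H_k ≅ ker(∂_k) / im(∂_{k+1}) we obtain:

  H_0: rank C_0 − rank ∂_1 = 9 − 8 = 1, and the invariant factors of ∂_1 are all 1, so H_0 ≅ Z.
  H_1: rank ker ∂_1 − rank ∂_2 = (27 − 8) − 18 = 1, and ∂_2 has invariant factor 2 > 1, so H_1 ≅ Z ⊕ Z/2.
  H_2: rank ker ∂_2 − rank ∂_3 = (18 − 18) − 0 = 0, and there is no ∂_3, so H_2 ≅ 0.

As a check, the Euler characteristic is 9 − 27 + 18 = 0, which agrees with 1 − 1 + 0 = 0.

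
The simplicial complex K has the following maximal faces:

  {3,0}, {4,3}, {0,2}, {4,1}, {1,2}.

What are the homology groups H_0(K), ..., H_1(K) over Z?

K has 5 vertices, 5 edges.
rank ∂_0 = 0, rank ∂_1 = 4 ⇒ b_0 = 5 − 0 − 4 = 1; all invariant factors of ∂_1 are 1 so no torsion. So H_0 = Z.
rank ∂_1 = 4, rank ∂_2 = 0 ⇒ b_1 = 5 − 4 − 0 = 1. So H_1 = Z.

H_0 = Z,  H_1 = Z.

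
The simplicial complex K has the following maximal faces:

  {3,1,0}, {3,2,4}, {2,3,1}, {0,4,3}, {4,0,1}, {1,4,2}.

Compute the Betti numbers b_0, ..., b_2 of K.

b_0 = 1, b_1 = 0, b_2 = 1.

We work with the vertex ordering 0 < 1 < 2 < 3 < 4. The simplices of K, each written with vertices in increasing order, are:

  0-simplices (5): [0], [1], [2], [3], [4]
  1-simplices (9): [0,1], [0,3], [0,4], [1,2], [1,3], [1,4], [2,3], [2,4], [3,4]
  2-simplices (6): [0,1,3], [0,1,4], [0,3,4], [1,2,3], [1,2,4], [2,3,4]

giving chain groups C_0 ≅ Z^5, C_1 ≅ Z^9, C_2 ≅ Z^6.

∂_1: C_1 → C_0 is given by ∂[p,q] = [q] − [p].
The resulting 5×9 matrix has rank 4, and its Smith normal form has invariant factors (1,1,1,1).

∂_2: C_2 → C_1 sends each 2-simplex [p,q,r] to [q,r] − [p,r] + [p,q]. For instance
  ∂[0,3,4] = [3,4] − [0,4] + [0,3],
  ∂[2,3,4] = [3,4] − [2,4] + [2,3].
The 9×6 boundary matrix has rank 5 and Smith normal form diag(1,1,1,1,1).

From H_k ≅ ker(∂_k) / im(∂_{k+1}) we obtain:

  H_0: rank C_0 − rank ∂_1 = 5 − 4 = 1, and the invariant factors of ∂_1 are all 1, so H_0 = Z.
  H_1: rank ker ∂_1 − rank ∂_2 = (9 − 4) − 5 = 0, and the invariant factors of ∂_2 are all 1, so H_1 = 0.
  H_2: rank ker ∂_2 − rank ∂_3 = (6 − 5) − 0 = 1, and there is no ∂_3, so H_2 = Z.

(K is a triangulation of the 2-sphere S^2.)

Hence the Betti numbers are b_0 = 1, b_1 = 0, b_2 = 1.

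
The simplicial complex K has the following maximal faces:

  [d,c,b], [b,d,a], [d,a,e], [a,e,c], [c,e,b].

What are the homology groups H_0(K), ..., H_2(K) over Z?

Take the total order a < b < c < d < e on the vertex set. Then K (dimension 2) consists of the simplices:

  0-simplices (5): a, b, c, d, e
  1-simplices (10): ab, ac, ad, ae, bc, bd, be, cd, ce, de
  2-simplices (5): abd, ace, ade, bcd, bce

Hence C_0 ≅ Z^5, C_1 ≅ Z^10, C_2 ≅ Z^5.

∂_1: C_1 → C_0 sends each edge [p,q] (with p < q) to q − p. For instance
  ∂bc = c − b.
This gives a 5×10 integer matrix of rank 4; reducing to Smith normal form yields diagonal entries (1,1,1,1).

∂_2: C_2 → C_1 acts by ∂[p,q,r] = [q,r] − [p,r] + [p,q]. For instance
  ∂abd = bd − ad + ab,
  ∂bce = ce − be + bc.
As a 10×5 matrix over Z this has rank 5, with invariant factors (1,1,1,1,1).

From H_k ≅ ker(∂_k) / im(∂_{k+1}) we obtain:

  H_0: rank C_0 − rank ∂_1 = 5 − 4 = 1, and the invariant factors of ∂_1 are all 1, so H_0 = Z.
  H_1: rank ker ∂_1 − rank ∂_2 = (10 − 4) − 5 = 1, and the invariant factors of ∂_2 are all 1, so H_1 = Z.
  H_2: rank ker ∂_2 − rank ∂_3 = (5 − 5) − 0 = 0, and there is no ∂_3, so H_2 = 0.

As a check, the Euler characteristic is 5 − 10 + 5 = 0, which agrees with 1 − 1 + 0 = 0.

H_0 ≅ Z,  H_1 ≅ Z,  H_2 = 0.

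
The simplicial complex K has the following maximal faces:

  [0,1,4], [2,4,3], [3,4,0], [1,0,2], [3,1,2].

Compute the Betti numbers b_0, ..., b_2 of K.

b_0 = 1, b_1 = 1, b_2 = 0.

Take the total order 0 < 1 < 2 < 3 < 4 on the vertex set. Then K (dimension 2) consists of the simplices:

  0-simplices (5): [0], [1], [2], [3], [4]
  1-simplices (10): [0,1], [0,2], [0,3], [0,4], [1,2], [1,3], [1,4], [2,3], [2,4], [3,4]
  2-simplices (5): [0,1,2], [0,1,4], [0,3,4], [1,2,3], [2,3,4]

Hence C_0 ≅ Z^5, C_1 ≅ Z^10, C_2 ≅ Z^5.

Boundary ∂_1: C_1 → C_0 is given by ∂[p,q] = [q] − [p]. For instance
  ∂[0,1] = [1] − [0].
The resulting 5×10 matrix has rank 4, and its Smith normal form has invariant factors (1,1,1,1).

∂_2: C_2 → C_1 maps a triangle to the signed sum of its edges. For instance
  ∂[0,1,4] = [1,4] − [0,4] + [0,1],
  ∂[0,3,4] = [3,4] − [0,4] + [0,3].
This gives a 10×5 integer matrix of rank 5; reducing to Smith normal form yields diagonal entries (1,1,1,1,1).

Now H_k = ker ∂_k / im ∂_{k+1}, so:

  H_0: rank C_0 − rank ∂_1 = 5 − 4 = 1, and the invariant factors of ∂_1 are all 1, so H_0 = Z.
  H_1: rank ker ∂_1 − rank ∂_2 = (10 − 4) − 5 = 1, and the invariant factors of ∂_2 are all 1, so H_1 = Z.
  H_2: rank ker ∂_2 − rank ∂_3 = (5 − 5) − 0 = 0, and there is no ∂_3, so H_2 = 0.

Hence the Betti numbers are b_0 = 1, b_1 = 1, b_2 = 0.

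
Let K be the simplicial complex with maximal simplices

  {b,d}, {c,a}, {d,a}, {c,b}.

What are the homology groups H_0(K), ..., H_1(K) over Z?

H_0 ≅ Z,  H_1 ≅ Z.

Take the total order a < b < c < d on the vertex set. Then K (dimension 1) consists of the simplices:

  0-simplices (4): a, b, c, d
  1-simplices (4): ac, ad, bc, bd

Hence C_0 ≅ Z^4, C_1 ≅ Z^4.

The boundary map ∂_1: C_1 → C_0 sends each edge [p,q] (with p < q) to q − p. For instance
  ∂bc = c − b.
As a 4×4 matrix over Z this has rank 3, with invariant factors (1,1,1).

Computing H_k = (kernel of ∂_k) / (image of ∂_{k+1}):

  H_0: rank C_0 − rank ∂_1 = 4 − 3 = 1, and the invariant factors of ∂_1 are all 1, so H_0 ≅ Z.
  H_1: rank ker ∂_1 − rank ∂_2 = (4 − 3) − 0 = 1, and there is no ∂_2, so H_1 ≅ Z.

As a check, the Euler characteristic is 4 − 4 = 0, which agrees with 1 − 1 = 0.
(K is a triangulation of the circle S^1.)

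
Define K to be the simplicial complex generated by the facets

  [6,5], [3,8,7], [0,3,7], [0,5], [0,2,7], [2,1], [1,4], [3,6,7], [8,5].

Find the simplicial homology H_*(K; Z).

H_0 ≅ Z,  H_1 ≅ Z^2,  H_2 = 0.

We work with the vertex ordering 0 < 1 < 2 < 3 < 4 < 5 < 6 < 7 < 8. The simplices of K, each written with vertices in increasing order, are:

  0-simplices (9): [0], [1], [2], [3], [4], [5], [6], [7], [8]
  1-simplices (14): [0,2], [0,3], [0,5], [0,7], [1,2], [1,4], [2,7], [3,6], [3,7], [3,8], [5,6], [5,8], [6,7], [7,8]
  2-simplices (4): [0,2,7], [0,3,7], [3,6,7], [3,7,8]

so the chain groups are C_0 ≅ Z^9, C_1 ≅ Z^14, C_2 ≅ Z^4.

The boundary map ∂_1: C_1 → C_0 maps an edge to its endpoints' difference, ∂[p,q] = q − p.
The 9×14 boundary matrix has rank 8 and Smith normal form diag(1,1,1,1,1,1,1,1).

The boundary map ∂_2: C_2 → C_1 sends each 2-simplex [p,q,r] to [q,r] − [p,r] + [p,q]. For instance
  ∂[3,7,8] = [7,8] − [3,8] + [3,7],
  ∂[3,6,7] = [6,7] − [3,7] + [3,6].
The resulting 14×4 matrix has rank 4, and its Smith normal form has invariant factors (1,1,1,1).

Now H_k = ker ∂_k / im ∂_{k+1}, so:

  H_0: rank C_0 − rank ∂_1 = 9 − 8 = 1, and the invariant factors of ∂_1 are all 1, so H_0 ≅ Z.
  H_1: rank ker ∂_1 − rank ∂_2 = (14 − 8) − 4 = 2, and the invariant factors of ∂_2 are all 1, so H_1 ≅ Z^2.
  H_2: rank ker ∂_2 − rank ∂_3 = (4 − 4) − 0 = 0, and there is no ∂_3, so H_2 ≅ 0.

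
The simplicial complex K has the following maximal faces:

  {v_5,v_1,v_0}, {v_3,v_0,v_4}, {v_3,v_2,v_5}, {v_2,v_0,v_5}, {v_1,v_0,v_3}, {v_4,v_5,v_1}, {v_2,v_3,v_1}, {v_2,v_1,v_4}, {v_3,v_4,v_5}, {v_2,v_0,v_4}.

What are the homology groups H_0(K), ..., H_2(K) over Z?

Take the total order v_0 < v_1 < v_2 < v_3 < v_4 < v_5 on the vertex set. Then K (dimension 2) consists of the simplices:

  0-simplices (6): [v_0], [v_1], [v_2], [v_3], [v_4], [v_5]
  1-simplices (15): (15 of them)
  2-simplices (10): [v_0,v_1,v_3], [v_0,v_1,v_5], [v_0,v_2,v_4], [v_0,v_2,v_5], [v_0,v_3,v_4], [v_1,v_2,v_3], [v_1,v_2,v_4], [v_1,v_4,v_5], [v_2,v_3,v_5], [v_3,v_4,v_5]

Hence C_0 ≅ Z^6, C_1 ≅ Z^15, C_2 ≅ Z^10.

The boundary map ∂_1: C_1 → C_0 maps an edge to its endpoints' difference, ∂[p,q] = q − p. For instance
  ∂[v_3,v_5] = [v_5] − [v_3].
The 6×15 boundary matrix has rank 5 and Smith normal form diag(1,1,1,1,1).

Boundary ∂_2: C_2 → C_1 acts by ∂[p,q,r] = [q,r] − [p,r] + [p,q]. For instance
  ∂[v_2,v_3,v_5] = [v_3,v_5] − [v_2,v_5] + [v_2,v_3],
  ∂[v_1,v_4,v_5] = [v_4,v_5] − [v_1,v_5] + [v_1,v_4].
This gives a 15×10 integer matrix of rank 10; reducing to Smith normal form yields diagonal entries (1,1,1,1,1,1,1,1,1,2).

Computing H_k = (kernel of ∂_k) / (image of ∂_{k+1}):

  H_0: rank C_0 − rank ∂_1 = 6 − 5 = 1, and the invariant factors of ∂_1 are all 1, so H_0 = Z.
  H_1: rank ker ∂_1 − rank ∂_2 = (15 − 5) − 10 = 0, and ∂_2 has invariant factor 2 > 1, so H_1 = Z_2.
  H_2: rank ker ∂_2 − rank ∂_3 = (10 − 10) − 0 = 0, and there is no ∂_3, so H_2 = 0.

H_0 = Z,  H_1 = Z_2,  H_2 = 0.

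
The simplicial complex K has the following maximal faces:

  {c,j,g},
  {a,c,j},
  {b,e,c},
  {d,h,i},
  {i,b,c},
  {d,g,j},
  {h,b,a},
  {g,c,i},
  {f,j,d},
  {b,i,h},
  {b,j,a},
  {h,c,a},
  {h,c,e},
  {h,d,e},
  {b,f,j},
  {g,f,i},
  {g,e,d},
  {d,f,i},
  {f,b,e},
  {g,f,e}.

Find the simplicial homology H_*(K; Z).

Fix the vertex order a < b < c < d < e < f < g < h < i < j and write every simplex with vertices in increasing order. Then dim K = 2 and the simplices of K are:

  0-simplices (10): a, b, c, d, e, f, g, h, i, j
  1-simplices (30): ab, ac, ah, aj, bc, be, bf, bh, bi, bj, ce, cg, ch, ci, cj, de, df, dg, dh, di, dj, ef, eg, eh, fg, fi, fj, gi, gj, hi
  2-simplices (20): abh, abj, ach, acj, bce, bci, bef, bfj, bhi, ceh, cgi, cgj, deg, deh, dfi, dfj, dgj, dhi, efg, fgi

Hence C_0 ≅ Z^10, C_1 ≅ Z^30, C_2 ≅ Z^20.

∂_1: C_1 → C_0 maps an edge to its endpoints' difference, ∂[p,q] = q − p. For instance
  ∂bc = c − b.
This gives a 10×30 integer matrix of rank 9; reducing to Smith normal form yields diagonal entries (1,1,1,1,1,1,1,1,1).

The boundary map ∂_2: C_2 → C_1 acts by ∂[p,q,r] = [q,r] − [p,r] + [p,q]. For instance
  ∂bci = ci − bi + bc,
  ∂fgi = gi − fi + fg.
As a 30×20 matrix over Z this has rank 20, with invariant factors (1,1,1,1,1,1,1,1,1,1,1,1,1,1,1,1,1,1,1,2).

Now H_k = ker ∂_k / im ∂_{k+1}, so:

  H_0: rank C_0 − rank ∂_1 = 10 − 9 = 1, and the invariant factors of ∂_1 are all 1, so H_0 ≅ Z.
  H_1: rank ker ∂_1 − rank ∂_2 = (30 − 9) − 20 = 1, and ∂_2 has invariant factor 2 > 1, so H_1 ≅ Z × Z/2.
  H_2: rank ker ∂_2 − rank ∂_3 = (20 − 20) − 0 = 0, and there is no ∂_3, so H_2 ≅ 0.

H_0 = Z,  H_1 = Z × Z/2,  H_2 = 0.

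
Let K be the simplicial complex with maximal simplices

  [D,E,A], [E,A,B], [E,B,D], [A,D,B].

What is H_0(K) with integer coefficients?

H_0 = Z.

K has 4 vertices, 6 edges, 4 triangles.
rank ∂_0 = 0, rank ∂_1 = 3 ⇒ b_0 = 4 − 0 − 3 = 1; all invariant factors of ∂_1 are 1 so no torsion. So H_0 = Z.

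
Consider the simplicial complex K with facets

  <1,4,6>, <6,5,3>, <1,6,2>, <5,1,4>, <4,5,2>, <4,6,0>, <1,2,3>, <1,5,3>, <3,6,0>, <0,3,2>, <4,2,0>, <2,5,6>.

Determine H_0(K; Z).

Take the total order 0 < 1 < 2 < 3 < 4 < 5 < 6 on the vertex set. Then K (dimension 2) consists of the simplices:

  0-simplices (7): [0], [1], [2], [3], [4], [5], [6]
  1-simplices (18): [0,2], [0,3], [0,4], [0,6], [1,2], [1,3], [1,4], [1,5], [1,6], [2,3], [2,4], [2,5], [2,6], [3,5], [3,6], [4,5], [4,6], [5,6]
  2-simplices (12): [0,2,3], [0,2,4], [0,3,6], [0,4,6], [1,2,3], [1,2,6], [1,3,5], [1,4,5], [1,4,6], [2,4,5], [2,5,6], [3,5,6]

so the chain groups are C_0 ≅ Z^7, C_1 ≅ Z^18, C_2 ≅ Z^12.

Boundary ∂_1: C_1 → C_0 sends each edge [p,q] (with p < q) to q − p. For instance
  ∂[3,5] = [5] − [3].
As a 7×18 matrix over Z this has rank 6, with invariant factors (1,1,1,1,1,1).

Boundary ∂_2: C_2 → C_1 maps a triangle to the signed sum of its edges. For instance
  ∂[1,4,6] = [4,6] − [1,6] + [1,4],
  ∂[1,4,5] = [4,5] − [1,5] + [1,4].
This gives a 18×12 integer matrix of rank 12; reducing to Smith normal form yields diagonal entries (1,1,1,1,1,1,1,1,1,1,1,2).

Reading off H_k = ker ∂_k / im ∂_{k+1}:

  H_0: rank C_0 − rank ∂_1 = 7 − 6 = 1, and the invariant factors of ∂_1 are all 1, so H_0 = Z.

H_0 = Z.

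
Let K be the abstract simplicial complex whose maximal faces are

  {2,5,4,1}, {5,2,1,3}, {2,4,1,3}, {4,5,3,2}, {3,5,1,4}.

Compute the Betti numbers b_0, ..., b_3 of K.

Fix the vertex order 1 < 2 < 3 < 4 < 5 and write every simplex with vertices in increasing order. Then dim K = 3 and the simplices of K are:

  0-simplices (5): [1], [2], [3], [4], [5]
  1-simplices (10): [1,2], [1,3], [1,4], [1,5], [2,3], [2,4], [2,5], [3,4], [3,5], [4,5]
  2-simplices (10): [1,2,3], [1,2,4], [1,2,5], [1,3,4], [1,3,5], [1,4,5], [2,3,4], [2,3,5], [2,4,5], [3,4,5]
  3-simplices (5): [1,2,3,4], [1,2,3,5], [1,2,4,5], [1,3,4,5], [2,3,4,5]

Hence C_0 ≅ Z^5, C_1 ≅ Z^10, C_2 ≅ Z^10, C_3 ≅ Z^5.

The boundary map ∂_1: C_1 → C_0 sends each edge [p,q] (with p < q) to q − p.
As a 5×10 matrix over Z this has rank 4, with invariant factors (1,1,1,1).

The boundary map ∂_2: C_2 → C_1 acts by ∂[p,q,r] = [q,r] − [p,r] + [p,q]. For instance
  ∂[2,3,5] = [3,5] − [2,5] + [2,3],
  ∂[2,3,4] = [3,4] − [2,4] + [2,3].
The resulting 10×10 matrix has rank 6, and its Smith normal form has invariant factors (1,1,1,1,1,1).

∂_3: C_3 → C_2 sends each 3-simplex σ to the alternating sum Σ_i (−1)^i (σ with its i-th vertex removed). For instance
  ∂[1,2,3,5] = [2,3,5] − [1,3,5] + [1,2,5] − [1,2,3],
  ∂[1,3,4,5] = [3,4,5] − [1,4,5] + [1,3,5] − [1,3,4].
As a 10×5 matrix over Z this has rank 4, with invariant factors (1,1,1,1).

Reading off H_k = ker ∂_k / im ∂_{k+1}:

  H_0: rank C_0 − rank ∂_1 = 5 − 4 = 1, and the invariant factors of ∂_1 are all 1, so H_0 ≅ Z.
  H_1: rank ker ∂_1 − rank ∂_2 = (10 − 4) − 6 = 0, and the invariant factors of ∂_2 are all 1, so H_1 ≅ 0.
  H_2: rank ker ∂_2 − rank ∂_3 = (10 − 6) − 4 = 0, and the invariant factors of ∂_3 are all 1, so H_2 ≅ 0.
  H_3: rank ker ∂_3 − rank ∂_4 = (5 − 4) − 0 = 1, and there is no ∂_4, so H_3 ≅ Z.

(K is a triangulation of the 3-sphere S^3.)

Hence the Betti numbers are b_0 = 1, b_1 = 0, b_2 = 0, b_3 = 1.

b_0 = 1, b_1 = 0, b_2 = 0, b_3 = 1.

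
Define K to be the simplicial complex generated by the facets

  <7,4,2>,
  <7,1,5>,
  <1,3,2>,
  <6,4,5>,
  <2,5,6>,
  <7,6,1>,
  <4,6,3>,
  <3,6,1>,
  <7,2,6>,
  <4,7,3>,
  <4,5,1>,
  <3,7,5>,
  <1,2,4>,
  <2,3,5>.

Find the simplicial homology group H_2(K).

K has 7 vertices, 21 edges, 14 triangles.
rank ∂_2 = 13, rank ∂_3 = 0 ⇒ b_2 = 14 − 13 − 0 = 1. So H_2 ≅ Z.

H_2 = Z.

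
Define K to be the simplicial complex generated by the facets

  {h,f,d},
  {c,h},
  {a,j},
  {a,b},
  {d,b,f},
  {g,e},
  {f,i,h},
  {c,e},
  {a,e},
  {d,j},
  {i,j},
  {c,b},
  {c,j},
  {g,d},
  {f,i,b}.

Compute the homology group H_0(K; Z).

Order the vertices as a < b < c < d < e < f < g < h < i < j. Listing each simplex with vertices in this order, K has dimension 2 with simplices:

  0-simplices (10): a, b, c, d, e, f, g, h, i, j
  1-simplices (19): ab, ae, aj, bc, bd, bf, bi, ce, ch, cj, df, dg, dh, dj, eg, fh, fi, hi, ij
  2-simplices (4): bdf, bfi, dfh, fhi

so the chain groups are C_0 ≅ Z^10, C_1 ≅ Z^19, C_2 ≅ Z^4.

∂_1: C_1 → C_0 maps an edge to its endpoints' difference, ∂[p,q] = q − p.
This gives a 10×19 integer matrix of rank 9; reducing to Smith normal form yields diagonal entries (1,1,1,1,1,1,1,1,1).

The boundary map ∂_2: C_2 → C_1 acts by ∂[p,q,r] = [q,r] − [p,r] + [p,q]. For instance
  ∂bfi = fi − bi + bf,
  ∂fhi = hi − fi + fh.
As a 19×4 matrix over Z this has rank 4, with invariant factors (1,1,1,1).

Now H_k = ker ∂_k / im ∂_{k+1}, so:

  H_0: rank C_0 − rank ∂_1 = 10 − 9 = 1, and the invariant factors of ∂_1 are all 1, so H_0 ≅ Z.

H_0 = Z.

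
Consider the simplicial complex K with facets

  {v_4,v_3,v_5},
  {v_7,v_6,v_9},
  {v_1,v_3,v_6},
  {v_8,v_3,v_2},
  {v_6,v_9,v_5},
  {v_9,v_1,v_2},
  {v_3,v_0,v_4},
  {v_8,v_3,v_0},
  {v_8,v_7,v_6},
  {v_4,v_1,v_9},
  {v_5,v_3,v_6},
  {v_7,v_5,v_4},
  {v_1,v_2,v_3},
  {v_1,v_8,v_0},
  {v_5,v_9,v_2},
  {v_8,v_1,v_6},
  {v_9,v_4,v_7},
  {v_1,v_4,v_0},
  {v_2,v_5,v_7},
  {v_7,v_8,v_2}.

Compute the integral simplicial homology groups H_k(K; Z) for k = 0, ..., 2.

Order the vertices as v_0 < v_1 < v_2 < v_3 < v_4 < v_5 < v_6 < v_7 < v_8 < v_9. Listing each simplex with vertices in this order, K has dimension 2 with simplices:

  0-simplices (10): [v_0], [v_1], [v_2], [v_3], [v_4], [v_5], [v_6], [v_7], [v_8], [v_9]
  1-simplices (30): (30 of them)
  2-simplices (20): (20 of them)

giving chain groups C_0 ≅ Z^10, C_1 ≅ Z^30, C_2 ≅ Z^20.

The boundary map ∂_1: C_1 → C_0 maps an edge to its endpoints' difference, ∂[p,q] = q − p.
As a 10×30 matrix over Z this has rank 9, with invariant factors (1,1,1,1,1,1,1,1,1).

The boundary map ∂_2: C_2 → C_1 sends each 2-simplex [p,q,r] to [q,r] − [p,r] + [p,q]. For instance
  ∂[v_1,v_3,v_6] = [v_3,v_6] − [v_1,v_6] + [v_1,v_3],
  ∂[v_5,v_6,v_9] = [v_6,v_9] − [v_5,v_9] + [v_5,v_6].
As a 30×20 matrix over Z this has rank 20, with invariant factors (1,1,1,1,1,1,1,1,1,1,1,1,1,1,1,1,1,1,1,2).

Computing H_k = (kernel of ∂_k) / (image of ∂_{k+1}):

  H_0: rank C_0 − rank ∂_1 = 10 − 9 = 1, and the invariant factors of ∂_1 are all 1, so H_0 = Z.
  H_1: rank ker ∂_1 − rank ∂_2 = (30 − 9) − 20 = 1, and ∂_2 has invariant factor 2 > 1, so H_1 = Z ⊕ Z/2Z.
  H_2: rank ker ∂_2 − rank ∂_3 = (20 − 20) − 0 = 0, and there is no ∂_3, so H_2 = 0.

As a check, the Euler characteristic is 10 − 30 + 20 = 0, which agrees with 1 − 1 + 0 = 0.
(K is a triangulation of the Klein bottle.)

H_0 ≅ Z,  H_1 ≅ Z ⊕ Z/2Z,  H_2 = 0.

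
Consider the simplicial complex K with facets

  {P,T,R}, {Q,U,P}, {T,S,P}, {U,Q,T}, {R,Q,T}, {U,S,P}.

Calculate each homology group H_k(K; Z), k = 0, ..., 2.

H_0 ≅ Z,  H_1 ≅ Z,  H_2 = 0.

We work with the vertex ordering P < Q < R < S < T < U. The simplices of K, each written with vertices in increasing order, are:

  0-simplices (6): P, Q, R, S, T, U
  1-simplices (12): PQ, PR, PS, PT, PU, QR, QT, QU, RT, ST, SU, TU
  2-simplices (6): PQU, PRT, PST, PSU, QRT, QTU

so the chain groups are C_0 ≅ Z^6, C_1 ≅ Z^12, C_2 ≅ Z^6.

∂_1: C_1 → C_0 maps an edge to its endpoints' difference, ∂[p,q] = q − p. For instance
  ∂PS = S − P.
The resulting 6×12 matrix has rank 5, and its Smith normal form has invariant factors (1,1,1,1,1).

Boundary ∂_2: C_2 → C_1 sends each 2-simplex [p,q,r] to [q,r] − [p,r] + [p,q]. For instance
  ∂QRT = RT − QT + QR,
  ∂PRT = RT − PT + PR.
As a 12×6 matrix over Z this has rank 6, with invariant factors (1,1,1,1,1,1).

Computing H_k = (kernel of ∂_k) / (image of ∂_{k+1}):

  H_0: rank C_0 − rank ∂_1 = 6 − 5 = 1, and the invariant factors of ∂_1 are all 1, so H_0 ≅ Z.
  H_1: rank ker ∂_1 − rank ∂_2 = (12 − 5) − 6 = 1, and the invariant factors of ∂_2 are all 1, so H_1 ≅ Z.
  H_2: rank ker ∂_2 − rank ∂_3 = (6 − 6) − 0 = 0, and there is no ∂_3, so H_2 ≅ 0.

(K is a triangulation of the cylinder S^1 x I.)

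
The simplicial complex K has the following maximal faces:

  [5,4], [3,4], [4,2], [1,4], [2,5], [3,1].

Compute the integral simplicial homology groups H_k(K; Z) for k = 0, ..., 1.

We work with the vertex ordering 1 < 2 < 3 < 4 < 5. The simplices of K, each written with vertices in increasing order, are:

  0-simplices (5): [1], [2], [3], [4], [5]
  1-simplices (6): [1,3], [1,4], [2,4], [2,5], [3,4], [4,5]

giving chain groups C_0 ≅ Z^5, C_1 ≅ Z^6.

Boundary ∂_1: C_1 → C_0 sends each edge [p,q] (with p < q) to q − p. For instance
  ∂[1,3] = [3] − [1].
The 5×6 boundary matrix has rank 4 and Smith normal form diag(1,1,1,1).

From H_k ≅ ker(∂_k) / im(∂_{k+1}) we obtain:

  H_0: rank C_0 − rank ∂_1 = 5 − 4 = 1, and the invariant factors of ∂_1 are all 1, so H_0 = Z.
  H_1: rank ker ∂_1 − rank ∂_2 = (6 − 4) − 0 = 2, and there is no ∂_2, so H_1 = Z^2.

(K is a triangulation of a wedge of 2 circles.)

H_0 = Z,  H_1 = Z^2.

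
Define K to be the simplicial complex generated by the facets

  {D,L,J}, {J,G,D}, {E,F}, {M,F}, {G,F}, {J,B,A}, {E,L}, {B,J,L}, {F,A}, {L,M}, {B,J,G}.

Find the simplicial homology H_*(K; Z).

Take the total order A < B < D < E < F < G < J < L < M on the vertex set. Then K (dimension 2) consists of the simplices:

  0-simplices (9): A, B, D, E, F, G, J, L, M
  1-simplices (16): AB, AF, AJ, BG, BJ, BL, DG, DJ, DL, EF, EL, FG, FM, GJ, JL, LM
  2-simplices (5): ABJ, BGJ, BJL, DGJ, DJL

Hence C_0 ≅ Z^9, C_1 ≅ Z^16, C_2 ≅ Z^5.

∂_1: C_1 → C_0 is given by ∂[p,q] = [q] − [p]. For instance
  ∂DL = L − D.
The resulting 9×16 matrix has rank 8, and its Smith normal form has invariant factors (1,1,1,1,1,1,1,1).

The boundary map ∂_2: C_2 → C_1 maps a triangle to the signed sum of its edges. For instance
  ∂ABJ = BJ − AJ + AB,
  ∂BGJ = GJ − BJ + BG.
This gives a 16×5 integer matrix of rank 5; reducing to Smith normal form yields diagonal entries (1,1,1,1,1).

Now H_k = ker ∂_k / im ∂_{k+1}, so:

  H_0: rank C_0 − rank ∂_1 = 9 − 8 = 1, and the invariant factors of ∂_1 are all 1, so H_0 ≅ Z.
  H_1: rank ker ∂_1 − rank ∂_2 = (16 − 8) − 5 = 3, and the invariant factors of ∂_2 are all 1, so H_1 ≅ Z^3.
  H_2: rank ker ∂_2 − rank ∂_3 = (5 − 5) − 0 = 0, and there is no ∂_3, so H_2 ≅ 0.

As a check, the Euler characteristic is 9 − 16 + 5 = -2, which agrees with 1 − 3 + 0 = -2.

H_0 = Z,  H_1 = Z^3,  H_2 = 0.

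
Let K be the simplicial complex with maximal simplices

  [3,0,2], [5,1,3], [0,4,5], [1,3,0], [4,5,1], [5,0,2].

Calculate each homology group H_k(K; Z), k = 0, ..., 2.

H_0 ≅ Z,  H_1 ≅ Z,  H_2 = 0.

Fix the vertex order 0 < 1 < 2 < 3 < 4 < 5 and write every simplex with vertices in increasing order. Then dim K = 2 and the simplices of K are:

  0-simplices (6): [0], [1], [2], [3], [4], [5]
  1-simplices (12): [0,1], [0,2], [0,3], [0,4], [0,5], [1,3], [1,4], [1,5], [2,3], [2,5], [3,5], [4,5]
  2-simplices (6): [0,1,3], [0,2,3], [0,2,5], [0,4,5], [1,3,5], [1,4,5]

giving chain groups C_0 ≅ Z^6, C_1 ≅ Z^12, C_2 ≅ Z^6.

Boundary ∂_1: C_1 → C_0 sends each edge [p,q] (with p < q) to q − p. For instance
  ∂[2,3] = [3] − [2].
As a 6×12 matrix over Z this has rank 5, with invariant factors (1,1,1,1,1).

Boundary ∂_2: C_2 → C_1 sends each 2-simplex [p,q,r] to [q,r] − [p,r] + [p,q]. For instance
  ∂[0,2,3] = [2,3] − [0,3] + [0,2],
  ∂[0,2,5] = [2,5] − [0,5] + [0,2].
The 12×6 boundary matrix has rank 6 and Smith normal form diag(1,1,1,1,1,1).

Computing H_k = (kernel of ∂_k) / (image of ∂_{k+1}):

  H_0: rank C_0 − rank ∂_1 = 6 − 5 = 1, and the invariant factors of ∂_1 are all 1, so H_0 ≅ Z.
  H_1: rank ker ∂_1 − rank ∂_2 = (12 − 5) − 6 = 1, and the invariant factors of ∂_2 are all 1, so H_1 ≅ Z.
  H_2: rank ker ∂_2 − rank ∂_3 = (6 − 6) − 0 = 0, and there is no ∂_3, so H_2 ≅ 0.

(K is a triangulation of the cylinder S^1 x I.)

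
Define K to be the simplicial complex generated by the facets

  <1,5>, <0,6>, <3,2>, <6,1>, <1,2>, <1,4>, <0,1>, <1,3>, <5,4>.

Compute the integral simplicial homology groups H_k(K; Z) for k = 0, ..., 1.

H_0 ≅ Z,  H_1 ≅ Z^3.

Fix the vertex order 0 < 1 < 2 < 3 < 4 < 5 < 6 and write every simplex with vertices in increasing order. Then dim K = 1 and the simplices of K are:

  0-simplices (7): [0], [1], [2], [3], [4], [5], [6]
  1-simplices (9): [0,1], [0,6], [1,2], [1,3], [1,4], [1,5], [1,6], [2,3], [4,5]

so the chain groups are C_0 ≅ Z^7, C_1 ≅ Z^9.

∂_1: C_1 → C_0 maps an edge to its endpoints' difference, ∂[p,q] = q − p.
As a 7×9 matrix over Z this has rank 6, with invariant factors (1,1,1,1,1,1).

Reading off H_k = ker ∂_k / im ∂_{k+1}:

  H_0: rank C_0 − rank ∂_1 = 7 − 6 = 1, and the invariant factors of ∂_1 are all 1, so H_0 ≅ Z.
  H_1: rank ker ∂_1 − rank ∂_2 = (9 − 6) − 0 = 3, and there is no ∂_2, so H_1 ≅ Z^3.

As a check, the Euler characteristic is 7 − 9 = -2, which agrees with 1 − 3 = -2.
(K is a triangulation of a wedge of 3 circles.)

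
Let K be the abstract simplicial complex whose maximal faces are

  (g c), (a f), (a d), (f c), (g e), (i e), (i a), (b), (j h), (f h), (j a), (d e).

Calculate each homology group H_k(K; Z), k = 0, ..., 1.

Order the vertices as a < b < c < d < e < f < g < h < i < j. Listing each simplex with vertices in this order, K has dimension 1 with simplices:

  0-simplices (10): a, b, c, d, e, f, g, h, i, j
  1-simplices (11): ad, af, ai, aj, cf, cg, de, eg, ei, fh, hj

giving chain groups C_0 ≅ Z^10, C_1 ≅ Z^11.

The boundary map ∂_1: C_1 → C_0 maps an edge to its endpoints' difference, ∂[p,q] = q − p. For instance
  ∂af = f − a.
The 10×11 boundary matrix has rank 8 and Smith normal form diag(1,1,1,1,1,1,1,1).

From H_k ≅ ker(∂_k) / im(∂_{k+1}) we obtain:

  H_0: rank C_0 − rank ∂_1 = 10 − 8 = 2, and the invariant factors of ∂_1 are all 1, so H_0 = Z^2.
  H_1: rank ker ∂_1 − rank ∂_2 = (11 − 8) − 0 = 3, and there is no ∂_2, so H_1 = Z^3.

H_0 ≅ Z^2,  H_1 ≅ Z^3.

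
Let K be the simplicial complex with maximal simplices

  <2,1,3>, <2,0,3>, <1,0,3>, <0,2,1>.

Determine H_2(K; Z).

We work with the vertex ordering 0 < 1 < 2 < 3. The simplices of K, each written with vertices in increasing order, are:

  0-simplices (4): [0], [1], [2], [3]
  1-simplices (6): [0,1], [0,2], [0,3], [1,2], [1,3], [2,3]
  2-simplices (4): [0,1,2], [0,1,3], [0,2,3], [1,2,3]

giving chain groups C_0 ≅ Z^4, C_1 ≅ Z^6, C_2 ≅ Z^4.

Boundary ∂_1: C_1 → C_0 maps an edge to its endpoints' difference, ∂[p,q] = q − p.
The 4×6 boundary matrix has rank 3 and Smith normal form diag(1,1,1).

Boundary ∂_2: C_2 → C_1 sends each 2-simplex [p,q,r] to [q,r] − [p,r] + [p,q]. For instance
  ∂[0,2,3] = [2,3] − [0,3] + [0,2],
  ∂[0,1,3] = [1,3] − [0,3] + [0,1].
As a 6×4 matrix over Z this has rank 3, with invariant factors (1,1,1).

Reading off H_k = ker ∂_k / im ∂_{k+1}:

  H_2: rank ker ∂_2 − rank ∂_3 = (4 − 3) − 0 = 1, and there is no ∂_3, so H_2 ≅ Z.

H_2 = Z.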